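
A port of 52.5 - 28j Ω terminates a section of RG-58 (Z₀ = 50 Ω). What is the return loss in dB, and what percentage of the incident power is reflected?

Γ = (2.5 − j28)/(102.5 − j28), |Γ| = 0.265
RL = −20·log₁₀(0.265) = 11.5 dB
P_refl/P_inc = |Γ|² = 0.07

RL ≈ 11.5 dB; 7% of incident power reflected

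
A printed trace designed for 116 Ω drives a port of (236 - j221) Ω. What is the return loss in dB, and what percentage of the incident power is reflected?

RL ≈ 4.36 dB; 36.6% of incident power reflected

Γ = (120 − j221)/(352 − j221), |Γ| = 0.605
RL = −20·log₁₀(0.605) = 4.36 dB
P_refl/P_inc = |Γ|² = 0.366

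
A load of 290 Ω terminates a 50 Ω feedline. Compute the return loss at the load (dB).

RL ≈ 3.03 dB

Γ = (290 − 50)/(290 + 50) = 0.706
RL = −20·log₁₀|Γ| = −20·log₁₀(0.706)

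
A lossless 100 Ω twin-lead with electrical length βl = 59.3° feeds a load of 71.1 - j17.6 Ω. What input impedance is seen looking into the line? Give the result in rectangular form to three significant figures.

tan(βl) = tan(59.3°) = 1.68
Z_in = Z_0·(Z_L + jZ_0·tanβl)/(Z_0 + jZ_L·tanβl)
     = 100·(71.1 + j151)/(130 + j120)

Z_in ≈ 87.6 + j35.4 Ω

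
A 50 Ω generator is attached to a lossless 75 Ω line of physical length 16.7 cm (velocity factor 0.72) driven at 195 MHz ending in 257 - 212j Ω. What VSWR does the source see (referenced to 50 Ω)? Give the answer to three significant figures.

VSWR ≈ 4.98

λ = v/f = 0.72·c / 195 MHz = 1.11 m
βl = 2π·l/λ = 2π × 0.151 = 54.3°
tan(βl) = 1.39
Z_in = Z_0·(Z_L + jZ_0·tanβl)/(Z_0 + jZ_L·tanβl) = 16 − j37.3 Ω
Γ_s = (Z_in − Z_s)/(Z_in + Z_s) = (-34 − j37.3)/(66 − j37.3), |Γ_s| = 0.665
VSWR = (1 + |Γ_s|)/(1 − |Γ_s|)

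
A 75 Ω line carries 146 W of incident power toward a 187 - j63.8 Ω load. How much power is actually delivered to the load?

P_delivered ≈ 113 W

|Γ| = |(112 − j63.8)/(262 − j63.8)| = 0.478
|Γ|² = 0.228
P_refl = |Γ|²·P_inc = 33.4 W, P_del = (1 − |Γ|²)·P_inc = 113 W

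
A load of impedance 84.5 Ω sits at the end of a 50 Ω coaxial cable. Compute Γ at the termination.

Γ = (Z_L − Z_0)/(Z_L + Z_0) = (84.5 − 50)/(84.5 + 50) = 34.5/134.5

Γ = 0.257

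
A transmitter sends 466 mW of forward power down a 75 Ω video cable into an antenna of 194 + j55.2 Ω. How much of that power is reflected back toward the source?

|Γ| = |(119 + j55.2)/(269 + j55.2)| = 0.478
|Γ|² = 0.228
P_refl = |Γ|²·P_inc = 106 mW, P_del = (1 − |Γ|²)·P_inc = 360 mW

P_reflected ≈ 106 mW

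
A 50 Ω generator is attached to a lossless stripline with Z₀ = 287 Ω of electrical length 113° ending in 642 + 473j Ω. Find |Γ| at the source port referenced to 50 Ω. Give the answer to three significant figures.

tan(βl) = -2.36
Z_in = Z_0·(Z_L + jZ_0·tanβl)/(Z_0 + jZ_L·tanβl) = 81.5 + j46.3 Ω
Γ_s = (Z_in − Z_s)/(Z_in + Z_s) = (31.5 + j46.3)/(131 + j46.3), |Γ_s| = 0.402

|Γ| ≈ 0.402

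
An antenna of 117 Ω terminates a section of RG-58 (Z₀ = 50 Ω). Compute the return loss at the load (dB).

Γ = (117 − 50)/(117 + 50) = 0.401
RL = −20·log₁₀|Γ| = −20·log₁₀(0.401)

RL ≈ 7.93 dB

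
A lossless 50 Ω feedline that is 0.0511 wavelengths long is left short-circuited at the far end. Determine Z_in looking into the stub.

βl = 2π × 0.0511 = 18.4°
tan(βl) = 0.333
For a short-circuited stub, Z_in = jZ_0·tan(βl)

Z_in ≈ +j16.6 Ω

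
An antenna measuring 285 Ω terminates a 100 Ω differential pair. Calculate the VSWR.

For a purely resistive load, VSWR = R_L/Z_0 or Z_0/R_L (whichever > 1) = 285/100

VSWR ≈ 2.85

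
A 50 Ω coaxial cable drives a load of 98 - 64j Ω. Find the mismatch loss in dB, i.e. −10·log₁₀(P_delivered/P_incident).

mismatch loss ≈ 1.23 dB

Γ = (48 − j64)/(148 − j64), |Γ| = 0.496
|Γ|² = 0.246, so P_del/P_inc = 1 − |Γ|² = 0.754
ML = −10·log₁₀(1 − |Γ|²)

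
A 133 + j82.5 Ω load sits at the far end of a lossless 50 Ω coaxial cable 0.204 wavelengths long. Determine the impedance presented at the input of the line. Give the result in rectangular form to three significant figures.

βl = 2π × 0.204 = 73.4°
tan(βl) = tan(73.4°) = 3.36
Z_in = Z_0·(Z_L + jZ_0·tanβl)/(Z_0 + jZ_L·tanβl)
     = 50·(133 + j251)/(-227 + j447)

Z_in ≈ 16.3 − j23.1 Ω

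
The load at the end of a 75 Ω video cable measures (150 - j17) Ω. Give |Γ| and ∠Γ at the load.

Γ = (Z_L − Z_0)/(Z_L + Z_0) = (75 − j17)/(225 − j17)
|Γ| = 76.9/226 = 0.341

Γ ≈ 0.341 ∠ -8.45°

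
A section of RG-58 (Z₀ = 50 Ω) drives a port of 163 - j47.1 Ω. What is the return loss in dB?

RL ≈ 5.02 dB

Γ = (113 − j47.1)/(213 − j47.1), |Γ| = 0.561
RL = −20·log₁₀|Γ| = −20·log₁₀(0.561)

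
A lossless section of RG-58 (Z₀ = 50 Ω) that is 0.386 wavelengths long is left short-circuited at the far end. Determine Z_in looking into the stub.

βl = 2π × 0.386 = 139°
tan(βl) = -0.871
For a short-circuited stub, Z_in = jZ_0·tan(βl)

Z_in ≈ −j43.5 Ω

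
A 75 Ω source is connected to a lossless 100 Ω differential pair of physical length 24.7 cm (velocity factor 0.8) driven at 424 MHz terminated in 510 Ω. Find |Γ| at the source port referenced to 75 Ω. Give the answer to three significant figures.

λ = v/f = 0.8·c / 424 MHz = 0.566 m
βl = 2π·l/λ = 2π × 0.436 = 157°
tan(βl) = -0.423
Z_in = Z_0·(Z_L + jZ_0·tanβl)/(Z_0 + jZ_L·tanβl) = 106 + j187 Ω
Γ_s = (Z_in − Z_s)/(Z_in + Z_s) = (31.5 + j187)/(181 + j187), |Γ_s| = 0.728

|Γ| ≈ 0.728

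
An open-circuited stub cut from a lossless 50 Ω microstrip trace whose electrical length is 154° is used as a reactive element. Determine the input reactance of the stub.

tan(βl) = -0.488
For an open-circuited stub, Z_in = −jZ_0·cot(βl) = −jZ_0/tan(βl)

X_in ≈ 103 Ω (inductive)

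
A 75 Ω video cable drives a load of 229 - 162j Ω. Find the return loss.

RL ≈ 3.76 dB

Γ = (154 − j162)/(304 − j162), |Γ| = 0.649
RL = −20·log₁₀|Γ| = −20·log₁₀(0.649)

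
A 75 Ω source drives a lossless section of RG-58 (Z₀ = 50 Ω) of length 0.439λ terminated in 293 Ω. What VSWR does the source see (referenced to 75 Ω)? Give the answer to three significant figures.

βl = 2π × 0.439 = 158°
tan(βl) = -0.403
Z_in = Z_0·(Z_L + jZ_0·tanβl)/(Z_0 + jZ_L·tanβl) = 51.7 + j102 Ω
Γ_s = (Z_in − Z_s)/(Z_in + Z_s) = (-23.3 + j102)/(127 + j102), |Γ_s| = 0.643
VSWR = (1 + |Γ_s|)/(1 − |Γ_s|)

VSWR ≈ 4.61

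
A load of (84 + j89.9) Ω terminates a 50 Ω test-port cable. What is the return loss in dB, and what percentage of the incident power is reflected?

Γ = (34 + j89.9)/(134 + j89.9), |Γ| = 0.596
RL = −20·log₁₀(0.596) = 4.5 dB
P_refl/P_inc = |Γ|² = 0.355

RL ≈ 4.5 dB; 35.5% of incident power reflected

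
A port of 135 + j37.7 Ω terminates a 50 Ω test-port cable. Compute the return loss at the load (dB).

Γ = (85 + j37.7)/(185 + j37.7), |Γ| = 0.493
RL = −20·log₁₀|Γ| = −20·log₁₀(0.493)

RL ≈ 6.15 dB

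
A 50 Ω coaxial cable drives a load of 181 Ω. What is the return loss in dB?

RL ≈ 4.93 dB

Γ = (181 − 50)/(181 + 50) = 0.567
RL = −20·log₁₀|Γ| = −20·log₁₀(0.567)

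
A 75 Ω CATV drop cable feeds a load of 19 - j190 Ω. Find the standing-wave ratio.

Γ = (Z_L − Z_0)/(Z_L + Z_0) = (-56 − j190)/(94 − j190)
|Γ| = 198/212 = 0.934
VSWR = (1 + |Γ|)/(1 − |Γ|) = 1.93/0.0656

VSWR ≈ 29.5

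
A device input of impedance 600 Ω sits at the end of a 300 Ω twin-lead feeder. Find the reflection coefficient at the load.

Γ = 0.333

Γ = (Z_L − Z_0)/(Z_L + Z_0) = (600 − 300)/(600 + 300) = 300/900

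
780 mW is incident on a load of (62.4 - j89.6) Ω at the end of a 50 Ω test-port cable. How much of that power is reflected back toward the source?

P_reflected ≈ 309 mW

|Γ| = |(12.4 − j89.6)/(112.4 − j89.6)| = 0.629
|Γ|² = 0.396
P_refl = |Γ|²·P_inc = 309 mW, P_del = (1 − |Γ|²)·P_inc = 471 mW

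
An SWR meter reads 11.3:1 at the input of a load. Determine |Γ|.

|Γ| = (S − 1)/(S + 1) = (11.3 − 1)/(11.3 + 1) = 10.3/12.3

|Γ| ≈ 0.837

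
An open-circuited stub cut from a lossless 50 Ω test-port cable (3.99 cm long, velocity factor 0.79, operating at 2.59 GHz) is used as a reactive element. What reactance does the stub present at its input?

λ = v/f = 0.79·c / 2.59 GHz = 0.0915 m
βl = 2π·l/λ = 2π × 0.436 = 157°
tan(βl) = -0.425
For an open-circuited stub, Z_in = −jZ_0·cot(βl) = −jZ_0/tan(βl)

X_in ≈ 118 Ω (inductive)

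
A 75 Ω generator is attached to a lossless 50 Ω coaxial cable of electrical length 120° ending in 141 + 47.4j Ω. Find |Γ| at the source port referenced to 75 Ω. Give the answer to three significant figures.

tan(βl) = -1.73
Z_in = Z_0·(Z_L + jZ_0·tanβl)/(Z_0 + jZ_L·tanβl) = 18.3 + j19 Ω
Γ_s = (Z_in − Z_s)/(Z_in + Z_s) = (-56.7 + j19)/(93.3 + j19), |Γ_s| = 0.628

|Γ| ≈ 0.628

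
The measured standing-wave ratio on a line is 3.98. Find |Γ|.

|Γ| = (S − 1)/(S + 1) = (3.98 − 1)/(3.98 + 1) = 2.98/4.98

|Γ| ≈ 0.598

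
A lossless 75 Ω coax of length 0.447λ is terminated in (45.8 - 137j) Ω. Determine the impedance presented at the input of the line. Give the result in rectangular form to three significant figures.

βl = 2π × 0.447 = 161°
tan(βl) = tan(161°) = -0.346
Z_in = Z_0·(Z_L + jZ_0·tanβl)/(Z_0 + jZ_L·tanβl)
     = 75·(45.8 − j163)/(27.6 − j15.8)

Z_in ≈ 285 − j279 Ω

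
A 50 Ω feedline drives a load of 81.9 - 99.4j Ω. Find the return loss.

RL ≈ 3.98 dB

Γ = (31.9 − j99.4)/(131.9 − j99.4), |Γ| = 0.632
RL = −20·log₁₀|Γ| = −20·log₁₀(0.632)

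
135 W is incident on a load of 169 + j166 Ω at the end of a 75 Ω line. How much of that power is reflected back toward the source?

P_reflected ≈ 56.4 W

|Γ| = |(94 + j166)/(244 + j166)| = 0.646
|Γ|² = 0.418
P_refl = |Γ|²·P_inc = 56.4 W, P_del = (1 − |Γ|²)·P_inc = 78.6 W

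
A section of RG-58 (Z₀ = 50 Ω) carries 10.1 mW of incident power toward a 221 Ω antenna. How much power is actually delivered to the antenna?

Γ = (221 − 50)/(221 + 50) = 0.631
|Γ|² = 0.398
P_refl = |Γ|²·P_inc = 4.02 mW, P_del = (1 − |Γ|²)·P_inc = 6.08 mW

P_delivered ≈ 6.08 mW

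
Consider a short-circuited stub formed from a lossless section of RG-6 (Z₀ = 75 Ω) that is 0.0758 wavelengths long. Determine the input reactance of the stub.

βl = 2π × 0.0758 = 27.3°
tan(βl) = 0.516
For a short-circuited stub, Z_in = jZ_0·tan(βl)

X_in ≈ 38.7 Ω (inductive)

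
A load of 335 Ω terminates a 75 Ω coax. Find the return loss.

RL ≈ 3.96 dB

Γ = (335 − 75)/(335 + 75) = 0.634
RL = −20·log₁₀|Γ| = −20·log₁₀(0.634)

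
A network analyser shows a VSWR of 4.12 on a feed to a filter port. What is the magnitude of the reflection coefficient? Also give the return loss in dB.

|Γ| = (S − 1)/(S + 1) = (4.12 − 1)/(4.12 + 1) = 3.12/5.12
RL = −20·log₁₀|Γ| = −20·log₁₀(0.609)

|Γ| ≈ 0.609; return loss ≈ 4.3 dB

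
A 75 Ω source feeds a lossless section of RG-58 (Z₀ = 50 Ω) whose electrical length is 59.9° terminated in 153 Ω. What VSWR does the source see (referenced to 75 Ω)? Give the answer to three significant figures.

VSWR ≈ 3.98

tan(βl) = 1.73
Z_in = Z_0·(Z_L + jZ_0·tanβl)/(Z_0 + jZ_L·tanβl) = 21.1 − j25 Ω
Γ_s = (Z_in − Z_s)/(Z_in + Z_s) = (-53.9 − j25)/(96.1 − j25), |Γ_s| = 0.599
VSWR = (1 + |Γ_s|)/(1 − |Γ_s|)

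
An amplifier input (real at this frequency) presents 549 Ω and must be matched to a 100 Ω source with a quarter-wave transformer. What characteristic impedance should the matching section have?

Z_qwt ≈ 234 Ω

Z_qwt = √(Z_0·R_L) = √(100 × 549) = √54900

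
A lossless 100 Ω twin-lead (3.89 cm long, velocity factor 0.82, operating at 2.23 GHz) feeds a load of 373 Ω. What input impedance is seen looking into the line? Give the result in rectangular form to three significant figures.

λ = v/f = 0.82·c / 2.23 GHz = 0.11 m
βl = 2π·l/λ = 2π × 0.353 = 127°
tan(βl) = tan(127°) = -1.33
Z_in = Z_0·(Z_L + jZ_0·tanβl)/(Z_0 + jZ_L·tanβl)
     = 100·(373 − j133)/(100 − j496)

Z_in ≈ 40.3 + j67.1 Ω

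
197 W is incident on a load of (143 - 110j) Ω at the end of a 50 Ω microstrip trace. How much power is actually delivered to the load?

P_delivered ≈ 114 W

|Γ| = |(93 − j110)/(193 − j110)| = 0.648
|Γ|² = 0.42
P_refl = |Γ|²·P_inc = 82.8 W, P_del = (1 − |Γ|²)·P_inc = 114 W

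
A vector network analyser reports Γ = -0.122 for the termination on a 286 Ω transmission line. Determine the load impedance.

Z_L ≈ 224 Ω

Z_L = Z_0·(1 + Γ)/(1 − Γ) = 286·(0.878)/(1.12)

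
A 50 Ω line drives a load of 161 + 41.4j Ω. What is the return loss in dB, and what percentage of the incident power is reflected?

RL ≈ 5.18 dB; 30.4% of incident power reflected

Γ = (111 + j41.4)/(211 + j41.4), |Γ| = 0.551
RL = −20·log₁₀(0.551) = 5.18 dB
P_refl/P_inc = |Γ|² = 0.304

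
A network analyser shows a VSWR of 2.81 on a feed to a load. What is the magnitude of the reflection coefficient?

|Γ| = (S − 1)/(S + 1) = (2.81 − 1)/(2.81 + 1) = 1.81/3.81

|Γ| ≈ 0.475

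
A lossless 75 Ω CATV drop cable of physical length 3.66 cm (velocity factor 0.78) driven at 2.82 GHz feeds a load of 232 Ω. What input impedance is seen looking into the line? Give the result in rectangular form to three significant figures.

Z_in ≈ 109 + j102 Ω

λ = v/f = 0.78·c / 2.82 GHz = 0.083 m
βl = 2π·l/λ = 2π × 0.441 = 159°
tan(βl) = tan(159°) = -0.388
Z_in = Z_0·(Z_L + jZ_0·tanβl)/(Z_0 + jZ_L·tanβl)
     = 75·(232 − j29.1)/(75 − j90)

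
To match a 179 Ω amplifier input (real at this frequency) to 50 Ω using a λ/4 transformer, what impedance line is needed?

Z_qwt ≈ 94.6 Ω

Z_qwt = √(Z_0·R_L) = √(50 × 179) = √8950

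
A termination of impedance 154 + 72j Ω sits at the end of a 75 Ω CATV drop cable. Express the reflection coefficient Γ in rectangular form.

Γ = (Z_L − Z_0)/(Z_L + Z_0) = (79 + j72)/(229 + j72)

Γ ≈ 0.404 + j0.187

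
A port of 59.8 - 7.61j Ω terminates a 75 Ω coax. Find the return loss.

Γ = (-15.2 − j7.61)/(134.8 − j7.61), |Γ| = 0.126
RL = −20·log₁₀|Γ| = −20·log₁₀(0.126)

RL ≈ 18 dB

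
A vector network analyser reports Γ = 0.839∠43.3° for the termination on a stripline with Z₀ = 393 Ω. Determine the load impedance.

Z_L ≈ 241 + j937 Ω

Z_L = Z_0·(1 + Γ)/(1 − Γ) = 393·(1.61 + j0.575)/(0.389 − j0.575)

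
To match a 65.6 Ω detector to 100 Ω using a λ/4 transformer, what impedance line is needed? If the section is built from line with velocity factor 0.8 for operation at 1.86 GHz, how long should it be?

Z_qwt = √(Z_0·R_L) = √(100 × 65.6) = √6560
λ = 0.8·c/f = 0.129 m, so l = λ/4 = 0.0323 m

Z_qwt ≈ 81 Ω; length ≈ 3.23 cm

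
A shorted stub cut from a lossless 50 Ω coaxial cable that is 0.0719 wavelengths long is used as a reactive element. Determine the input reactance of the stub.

X_in ≈ 24.3 Ω (inductive)

βl = 2π × 0.0719 = 25.9°
tan(βl) = 0.485
For a shorted stub, Z_in = jZ_0·tan(βl)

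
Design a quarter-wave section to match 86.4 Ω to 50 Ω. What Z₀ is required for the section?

Z_qwt = √(Z_0·R_L) = √(50 × 86.4) = √4320

Z_qwt ≈ 65.7 Ω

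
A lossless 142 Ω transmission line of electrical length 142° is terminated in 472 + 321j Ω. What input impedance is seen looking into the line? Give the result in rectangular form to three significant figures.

Z_in ≈ 52.8 + j126 Ω

tan(βl) = tan(142°) = -0.781
Z_in = Z_0·(Z_L + jZ_0·tanβl)/(Z_0 + jZ_L·tanβl)
     = 142·(472 + j210)/(393 − j369)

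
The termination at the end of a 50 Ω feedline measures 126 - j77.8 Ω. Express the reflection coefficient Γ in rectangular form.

Γ ≈ 0.525 − j0.21

Γ = (Z_L − Z_0)/(Z_L + Z_0) = (76 − j77.8)/(176 − j77.8)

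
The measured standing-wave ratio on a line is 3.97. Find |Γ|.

|Γ| = (S − 1)/(S + 1) = (3.97 − 1)/(3.97 + 1) = 2.97/4.97

|Γ| ≈ 0.598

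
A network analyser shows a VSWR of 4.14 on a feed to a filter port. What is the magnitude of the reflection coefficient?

|Γ| = (S − 1)/(S + 1) = (4.14 − 1)/(4.14 + 1) = 3.14/5.14

|Γ| ≈ 0.611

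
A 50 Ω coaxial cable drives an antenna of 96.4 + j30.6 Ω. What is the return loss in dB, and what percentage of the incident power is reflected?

RL ≈ 8.6 dB; 13.8% of incident power reflected

Γ = (46.4 + j30.6)/(146.4 + j30.6), |Γ| = 0.372
RL = −20·log₁₀(0.372) = 8.6 dB
P_refl/P_inc = |Γ|² = 0.138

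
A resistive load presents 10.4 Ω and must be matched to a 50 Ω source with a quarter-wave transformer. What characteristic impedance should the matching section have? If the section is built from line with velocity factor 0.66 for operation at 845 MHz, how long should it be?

Z_qwt ≈ 22.8 Ω; length ≈ 5.86 cm

Z_qwt = √(Z_0·R_L) = √(50 × 10.4) = √520
λ = 0.66·c/f = 0.234 m, so l = λ/4 = 0.0586 m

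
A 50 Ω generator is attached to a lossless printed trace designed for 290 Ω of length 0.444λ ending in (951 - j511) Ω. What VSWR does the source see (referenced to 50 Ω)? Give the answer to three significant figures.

βl = 2π × 0.444 = 160°
tan(βl) = -0.367
Z_in = Z_0·(Z_L + jZ_0·tanβl)/(Z_0 + jZ_L·tanβl) = 686 + j589 Ω
Γ_s = (Z_in − Z_s)/(Z_in + Z_s) = (636 + j589)/(736 + j589), |Γ_s| = 0.92
VSWR = (1 + |Γ_s|)/(1 − |Γ_s|)

VSWR ≈ 23.9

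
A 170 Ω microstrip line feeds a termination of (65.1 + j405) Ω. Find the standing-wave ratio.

Γ = (Z_L − Z_0)/(Z_L + Z_0) = (-104.9 + j405)/(235.1 + j405)
|Γ| = 418/468 = 0.893
VSWR = (1 + |Γ|)/(1 − |Γ|) = 1.89/0.107

VSWR ≈ 17.8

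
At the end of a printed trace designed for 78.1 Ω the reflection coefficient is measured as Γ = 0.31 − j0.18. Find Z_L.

Z_L = Z_0·(1 + Γ)/(1 − Γ) = 78.1·(1.31 − j0.18)/(0.69 + j0.18)

Z_L ≈ 134 − j55.3 Ω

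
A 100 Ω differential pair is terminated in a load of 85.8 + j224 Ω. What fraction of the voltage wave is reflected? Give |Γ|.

|Γ| ≈ 0.771

Γ = (Z_L − Z_0)/(Z_L + Z_0) = (-14.2 + j224)/(185.8 + j224)
|Γ| = 224/291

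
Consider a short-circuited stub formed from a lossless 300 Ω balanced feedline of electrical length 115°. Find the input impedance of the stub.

tan(βl) = -2.14
For a short-circuited stub, Z_in = jZ_0·tan(βl)

Z_in ≈ −j643 Ω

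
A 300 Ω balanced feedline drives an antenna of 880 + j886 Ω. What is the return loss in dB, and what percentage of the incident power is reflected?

RL ≈ 2.88 dB; 51.5% of incident power reflected

Γ = (580 + j886)/(1180 + j886), |Γ| = 0.718
RL = −20·log₁₀(0.718) = 2.88 dB
P_refl/P_inc = |Γ|² = 0.515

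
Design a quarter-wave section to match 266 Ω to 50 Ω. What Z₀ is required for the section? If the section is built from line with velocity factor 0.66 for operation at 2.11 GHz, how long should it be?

Z_qwt ≈ 115 Ω; length ≈ 2.35 cm

Z_qwt = √(Z_0·R_L) = √(50 × 266) = √13300
λ = 0.66·c/f = 0.0938 m, so l = λ/4 = 0.0235 m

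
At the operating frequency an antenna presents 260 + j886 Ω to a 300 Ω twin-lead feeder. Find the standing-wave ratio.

Γ = (Z_L − Z_0)/(Z_L + Z_0) = (-40 + j886)/(560 + j886)
|Γ| = 887/1050 = 0.846
VSWR = (1 + |Γ|)/(1 − |Γ|) = 1.85/0.154

VSWR ≈ 12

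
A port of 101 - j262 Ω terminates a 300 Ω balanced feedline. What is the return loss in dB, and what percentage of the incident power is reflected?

RL ≈ 3.26 dB; 47.2% of incident power reflected

Γ = (-199 − j262)/(401 − j262), |Γ| = 0.687
RL = −20·log₁₀(0.687) = 3.26 dB
P_refl/P_inc = |Γ|² = 0.472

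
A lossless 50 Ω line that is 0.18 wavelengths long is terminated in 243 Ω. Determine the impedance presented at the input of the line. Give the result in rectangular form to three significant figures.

Z_in ≈ 12.4 − j22.3 Ω

βl = 2π × 0.18 = 64.8°
tan(βl) = tan(64.8°) = 2.13
Z_in = Z_0·(Z_L + jZ_0·tanβl)/(Z_0 + jZ_L·tanβl)
     = 50·(243 + j106)/(50 + j516)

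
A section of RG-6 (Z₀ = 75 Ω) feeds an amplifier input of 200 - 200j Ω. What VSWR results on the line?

VSWR ≈ 5.53

Γ = (Z_L − Z_0)/(Z_L + Z_0) = (125 − j200)/(275 − j200)
|Γ| = 236/340 = 0.694
VSWR = (1 + |Γ|)/(1 − |Γ|) = 1.69/0.306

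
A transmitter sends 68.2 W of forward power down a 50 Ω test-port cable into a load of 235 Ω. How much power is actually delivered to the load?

Γ = (235 − 50)/(235 + 50) = 0.649
|Γ|² = 0.421
P_refl = |Γ|²·P_inc = 28.7 W, P_del = (1 − |Γ|²)·P_inc = 39.5 W

P_delivered ≈ 39.5 W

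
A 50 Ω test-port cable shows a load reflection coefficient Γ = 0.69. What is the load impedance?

Z_L ≈ 273 Ω

Z_L = Z_0·(1 + Γ)/(1 − Γ) = 50·(1.69)/(0.31)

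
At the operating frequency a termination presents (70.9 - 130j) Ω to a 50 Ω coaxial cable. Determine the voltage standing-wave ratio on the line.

Γ = (Z_L − Z_0)/(Z_L + Z_0) = (20.9 − j130)/(120.9 − j130)
|Γ| = 132/178 = 0.742
VSWR = (1 + |Γ|)/(1 − |Γ|) = 1.74/0.258

VSWR ≈ 6.74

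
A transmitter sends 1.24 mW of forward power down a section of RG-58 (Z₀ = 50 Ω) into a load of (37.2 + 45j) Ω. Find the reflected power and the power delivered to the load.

|Γ| = |(-12.8 + j45)/(87.2 + j45)| = 0.477
|Γ|² = 0.227
P_refl = |Γ|²·P_inc = 0.282 mW, P_del = (1 − |Γ|²)·P_inc = 0.958 mW

P_reflected ≈ 0.282 mW; P_delivered ≈ 0.958 mW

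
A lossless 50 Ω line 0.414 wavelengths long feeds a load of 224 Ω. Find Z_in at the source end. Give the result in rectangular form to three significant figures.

βl = 2π × 0.414 = 149°
tan(βl) = tan(149°) = -0.6
Z_in = Z_0·(Z_L + jZ_0·tanβl)/(Z_0 + jZ_L·tanβl)
     = 50·(224 − j30)/(50 − j134)

Z_in ≈ 37 + j69.6 Ω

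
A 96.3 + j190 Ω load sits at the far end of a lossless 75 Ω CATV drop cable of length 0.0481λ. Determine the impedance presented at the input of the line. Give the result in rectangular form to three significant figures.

Z_in ≈ 517 + j30.8 Ω

βl = 2π × 0.0481 = 17.3°
tan(βl) = tan(17.3°) = 0.312
Z_in = Z_0·(Z_L + jZ_0·tanβl)/(Z_0 + jZ_L·tanβl)
     = 75·(96.3 + j213)/(15.8 + j30)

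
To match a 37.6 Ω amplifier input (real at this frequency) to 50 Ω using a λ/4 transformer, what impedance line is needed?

Z_qwt ≈ 43.4 Ω

Z_qwt = √(Z_0·R_L) = √(50 × 37.6) = √1880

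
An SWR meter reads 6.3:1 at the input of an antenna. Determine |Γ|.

|Γ| ≈ 0.726

|Γ| = (S − 1)/(S + 1) = (6.3 − 1)/(6.3 + 1) = 5.3/7.3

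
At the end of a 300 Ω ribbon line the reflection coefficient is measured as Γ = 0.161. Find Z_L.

Z_L = Z_0·(1 + Γ)/(1 − Γ) = 300·(1.16)/(0.839)

Z_L ≈ 415 Ω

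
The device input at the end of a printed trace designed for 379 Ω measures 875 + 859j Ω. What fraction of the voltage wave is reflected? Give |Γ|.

|Γ| ≈ 0.653

Γ = (Z_L − Z_0)/(Z_L + Z_0) = (496 + j859)/(1254 + j859)
|Γ| = 992/1520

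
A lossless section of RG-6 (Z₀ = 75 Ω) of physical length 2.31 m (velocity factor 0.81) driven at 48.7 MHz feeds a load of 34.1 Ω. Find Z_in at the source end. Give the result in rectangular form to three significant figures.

λ = v/f = 0.81·c / 48.7 MHz = 4.99 m
βl = 2π·l/λ = 2π × 0.463 = 167°
tan(βl) = tan(167°) = -0.237
Z_in = Z_0·(Z_L + jZ_0·tanβl)/(Z_0 + jZ_L·tanβl)
     = 75·(34.1 − j17.8)/(75 − j8.08)

Z_in ≈ 35.6 − j13.9 Ω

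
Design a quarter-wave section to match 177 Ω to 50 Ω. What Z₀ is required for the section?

Z_qwt = √(Z_0·R_L) = √(50 × 177) = √8850

Z_qwt ≈ 94.1 Ω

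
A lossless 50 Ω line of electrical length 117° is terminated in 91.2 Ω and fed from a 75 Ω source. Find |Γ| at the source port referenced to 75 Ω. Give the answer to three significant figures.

tan(βl) = -1.96
Z_in = Z_0·(Z_L + jZ_0·tanβl)/(Z_0 + jZ_L·tanβl) = 32 + j16.5 Ω
Γ_s = (Z_in − Z_s)/(Z_in + Z_s) = (-43 + j16.5)/(107 + j16.5), |Γ_s| = 0.425

|Γ| ≈ 0.425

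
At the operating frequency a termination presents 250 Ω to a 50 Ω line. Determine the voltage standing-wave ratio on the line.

For a purely resistive load, VSWR = R_L/Z_0 or Z_0/R_L (whichever > 1) = 250/50

VSWR ≈ 5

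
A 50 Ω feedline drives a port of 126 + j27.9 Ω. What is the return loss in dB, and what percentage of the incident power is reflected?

RL ≈ 6.85 dB; 20.6% of incident power reflected

Γ = (76 + j27.9)/(176 + j27.9), |Γ| = 0.454
RL = −20·log₁₀(0.454) = 6.85 dB
P_refl/P_inc = |Γ|² = 0.206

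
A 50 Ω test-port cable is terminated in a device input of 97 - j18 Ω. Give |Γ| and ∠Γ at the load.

Γ ≈ 0.34 ∠ -14°

Γ = (Z_L − Z_0)/(Z_L + Z_0) = (47 − j18)/(147 − j18)
|Γ| = 50.3/148 = 0.34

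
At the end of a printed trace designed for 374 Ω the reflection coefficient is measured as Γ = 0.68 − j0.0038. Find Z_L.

Z_L ≈ 1960 − j27.8 Ω

Z_L = Z_0·(1 + Γ)/(1 − Γ) = 374·(1.68 − j0.0038)/(0.32 + j0.0038)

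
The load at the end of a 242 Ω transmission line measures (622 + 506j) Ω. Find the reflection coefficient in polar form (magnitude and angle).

Γ = (Z_L − Z_0)/(Z_L + Z_0) = (380 + j506)/(864 + j506)
|Γ| = 633/1000 = 0.632

Γ ≈ 0.632 ∠ 22.7°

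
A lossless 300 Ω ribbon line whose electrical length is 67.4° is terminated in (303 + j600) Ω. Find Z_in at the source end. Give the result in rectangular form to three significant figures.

tan(βl) = tan(67.4°) = 2.4
Z_in = Z_0·(Z_L + jZ_0·tanβl)/(Z_0 + jZ_L·tanβl)
     = 300·(303 + j1320)/(-1140 + j728)

Z_in ≈ 101 − j283 Ω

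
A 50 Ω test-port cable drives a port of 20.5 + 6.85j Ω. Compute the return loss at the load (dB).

RL ≈ 7.38 dB

Γ = (-29.5 + j6.85)/(70.5 + j6.85), |Γ| = 0.428
RL = −20·log₁₀|Γ| = −20·log₁₀(0.428)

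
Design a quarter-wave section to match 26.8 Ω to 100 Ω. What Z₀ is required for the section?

Z_qwt ≈ 51.8 Ω

Z_qwt = √(Z_0·R_L) = √(100 × 26.8) = √2680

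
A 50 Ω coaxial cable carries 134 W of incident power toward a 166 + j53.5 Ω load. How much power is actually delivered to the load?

|Γ| = |(116 + j53.5)/(216 + j53.5)| = 0.574
|Γ|² = 0.33
P_refl = |Γ|²·P_inc = 44.2 W, P_del = (1 − |Γ|²)·P_inc = 89.8 W

P_delivered ≈ 89.8 W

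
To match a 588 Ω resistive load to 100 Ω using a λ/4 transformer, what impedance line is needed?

Z_qwt = √(Z_0·R_L) = √(100 × 588) = √58800

Z_qwt ≈ 242 Ω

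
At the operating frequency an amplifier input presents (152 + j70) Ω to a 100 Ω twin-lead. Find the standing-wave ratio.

VSWR ≈ 2

Γ = (Z_L − Z_0)/(Z_L + Z_0) = (52 + j70)/(252 + j70)
|Γ| = 87.2/262 = 0.333
VSWR = (1 + |Γ|)/(1 − |Γ|) = 1.33/0.667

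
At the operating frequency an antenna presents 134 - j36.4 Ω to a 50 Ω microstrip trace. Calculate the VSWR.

VSWR ≈ 2.91

Γ = (Z_L − Z_0)/(Z_L + Z_0) = (84 − j36.4)/(184 − j36.4)
|Γ| = 91.5/188 = 0.488
VSWR = (1 + |Γ|)/(1 − |Γ|) = 1.49/0.512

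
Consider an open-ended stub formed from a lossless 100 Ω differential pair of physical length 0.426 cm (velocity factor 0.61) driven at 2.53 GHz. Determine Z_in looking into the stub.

λ = v/f = 0.61·c / 2.53 GHz = 0.0723 m
βl = 2π·l/λ = 2π × 0.0589 = 21.2°
tan(βl) = 0.388
For an open-ended stub, Z_in = −jZ_0·cot(βl) = −jZ_0/tan(βl)

Z_in ≈ −j258 Ω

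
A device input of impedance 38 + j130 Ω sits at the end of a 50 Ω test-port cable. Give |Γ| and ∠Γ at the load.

Γ ≈ 0.832 ∠ 39.4°

Γ = (Z_L − Z_0)/(Z_L + Z_0) = (-12 + j130)/(88 + j130)
|Γ| = 131/157 = 0.832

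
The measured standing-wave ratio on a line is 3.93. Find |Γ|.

|Γ| ≈ 0.594

|Γ| = (S − 1)/(S + 1) = (3.93 − 1)/(3.93 + 1) = 2.93/4.93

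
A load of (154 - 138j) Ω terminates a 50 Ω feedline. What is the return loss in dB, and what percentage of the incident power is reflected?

Γ = (104 − j138)/(204 − j138), |Γ| = 0.702
RL = −20·log₁₀(0.702) = 3.08 dB
P_refl/P_inc = |Γ|² = 0.492

RL ≈ 3.08 dB; 49.2% of incident power reflected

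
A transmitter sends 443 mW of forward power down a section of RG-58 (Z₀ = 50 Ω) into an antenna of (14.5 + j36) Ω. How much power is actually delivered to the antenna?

|Γ| = |(-35.5 + j36)/(64.5 + j36)| = 0.684
|Γ|² = 0.468
P_refl = |Γ|²·P_inc = 208 mW, P_del = (1 − |Γ|²)·P_inc = 235 mW

P_delivered ≈ 235 mW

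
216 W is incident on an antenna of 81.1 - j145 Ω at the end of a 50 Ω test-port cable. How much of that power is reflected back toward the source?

|Γ| = |(31.1 − j145)/(131.1 − j145)| = 0.759
|Γ|² = 0.576
P_refl = |Γ|²·P_inc = 124 W, P_del = (1 − |Γ|²)·P_inc = 91.7 W

P_reflected ≈ 124 W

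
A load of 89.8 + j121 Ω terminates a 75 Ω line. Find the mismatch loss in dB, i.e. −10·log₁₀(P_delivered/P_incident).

Γ = (14.8 + j121)/(164.8 + j121), |Γ| = 0.596
|Γ|² = 0.356, so P_del/P_inc = 1 − |Γ|² = 0.644
ML = −10·log₁₀(1 − |Γ|²)

mismatch loss ≈ 1.91 dB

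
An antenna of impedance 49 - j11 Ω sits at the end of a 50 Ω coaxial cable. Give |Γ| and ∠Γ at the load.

Γ ≈ 0.111 ∠ -88.9°

Γ = (Z_L − Z_0)/(Z_L + Z_0) = (-1 − j11)/(99 − j11)
|Γ| = 11/99.6 = 0.111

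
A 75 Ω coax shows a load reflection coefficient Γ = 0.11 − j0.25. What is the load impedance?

Z_L = Z_0·(1 + Γ)/(1 − Γ) = 75·(1.11 − j0.25)/(0.89 + j0.25)

Z_L ≈ 81.2 − j43.9 Ω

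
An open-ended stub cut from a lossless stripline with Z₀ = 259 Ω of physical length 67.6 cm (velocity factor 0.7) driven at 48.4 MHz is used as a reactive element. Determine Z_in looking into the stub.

λ = v/f = 0.7·c / 48.4 MHz = 4.34 m
βl = 2π·l/λ = 2π × 0.156 = 56.1°
tan(βl) = 1.49
For an open-ended stub, Z_in = −jZ_0·cot(βl) = −jZ_0/tan(βl)

Z_in ≈ −j174 Ω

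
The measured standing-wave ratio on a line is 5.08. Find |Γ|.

|Γ| ≈ 0.671

|Γ| = (S − 1)/(S + 1) = (5.08 − 1)/(5.08 + 1) = 4.08/6.08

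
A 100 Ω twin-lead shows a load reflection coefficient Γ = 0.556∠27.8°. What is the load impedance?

Z_L = Z_0·(1 + Γ)/(1 − Γ) = 100·(1.49 + j0.259)/(0.508 − j0.259)

Z_L ≈ 212 + j159 Ω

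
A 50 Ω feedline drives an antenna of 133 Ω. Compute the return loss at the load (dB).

Γ = (133 − 50)/(133 + 50) = 0.454
RL = −20·log₁₀|Γ| = −20·log₁₀(0.454)

RL ≈ 6.87 dB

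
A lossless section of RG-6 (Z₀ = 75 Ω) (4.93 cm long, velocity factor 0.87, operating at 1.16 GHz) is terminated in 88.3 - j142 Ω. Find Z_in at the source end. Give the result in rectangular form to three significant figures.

λ = v/f = 0.87·c / 1.16 GHz = 0.225 m
βl = 2π·l/λ = 2π × 0.219 = 78.9°
tan(βl) = tan(78.9°) = 5.09
Z_in = Z_0·(Z_L + jZ_0·tanβl)/(Z_0 + jZ_L·tanβl)
     = 75·(88.3 + j240)/(797 + j449)

Z_in ≈ 15.9 + j13.6 Ω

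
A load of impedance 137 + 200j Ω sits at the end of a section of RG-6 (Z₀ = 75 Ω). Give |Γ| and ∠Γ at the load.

Γ = (Z_L − Z_0)/(Z_L + Z_0) = (62 + j200)/(212 + j200)
|Γ| = 209/291 = 0.718

Γ ≈ 0.718 ∠ 29.4°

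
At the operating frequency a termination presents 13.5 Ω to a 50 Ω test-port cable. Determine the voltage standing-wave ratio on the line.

Γ = (13.5 − 50)/(13.5 + 50) = -0.575
VSWR = (1 + 0.575)/(1 − 0.575)

VSWR ≈ 3.7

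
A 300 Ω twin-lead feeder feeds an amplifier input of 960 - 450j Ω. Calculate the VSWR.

Γ = (Z_L − Z_0)/(Z_L + Z_0) = (660 − j450)/(1260 − j450)
|Γ| = 799/1340 = 0.597
VSWR = (1 + |Γ|)/(1 − |Γ|) = 1.6/0.403

VSWR ≈ 3.96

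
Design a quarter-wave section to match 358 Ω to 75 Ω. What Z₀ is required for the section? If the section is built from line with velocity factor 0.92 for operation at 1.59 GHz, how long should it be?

Z_qwt ≈ 164 Ω; length ≈ 4.34 cm

Z_qwt = √(Z_0·R_L) = √(75 × 358) = √26850
λ = 0.92·c/f = 0.174 m, so l = λ/4 = 0.0434 m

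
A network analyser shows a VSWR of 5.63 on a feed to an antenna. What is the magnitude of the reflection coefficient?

|Γ| ≈ 0.698

|Γ| = (S − 1)/(S + 1) = (5.63 − 1)/(5.63 + 1) = 4.63/6.63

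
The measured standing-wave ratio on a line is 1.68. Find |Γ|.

|Γ| ≈ 0.254

|Γ| = (S − 1)/(S + 1) = (1.68 − 1)/(1.68 + 1) = 0.68/2.68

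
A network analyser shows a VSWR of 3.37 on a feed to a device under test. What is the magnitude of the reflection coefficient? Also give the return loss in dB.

|Γ| = (S − 1)/(S + 1) = (3.37 − 1)/(3.37 + 1) = 2.37/4.37
RL = −20·log₁₀|Γ| = −20·log₁₀(0.542)

|Γ| ≈ 0.542; return loss ≈ 5.31 dB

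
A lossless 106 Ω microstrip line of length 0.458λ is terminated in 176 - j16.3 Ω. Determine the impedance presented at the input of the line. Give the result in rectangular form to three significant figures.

Z_in ≈ 169 + j32 Ω

βl = 2π × 0.458 = 165°
tan(βl) = tan(165°) = -0.27
Z_in = Z_0·(Z_L + jZ_0·tanβl)/(Z_0 + jZ_L·tanβl)
     = 106·(176 − j44.9)/(102 − j47.6)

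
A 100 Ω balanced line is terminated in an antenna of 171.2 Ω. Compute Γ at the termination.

Γ = (Z_L − Z_0)/(Z_L + Z_0) = (171.2 − 100)/(171.2 + 100) = 71.2/271.2

Γ = 0.263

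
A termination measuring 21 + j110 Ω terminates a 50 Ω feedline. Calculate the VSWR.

Γ = (Z_L − Z_0)/(Z_L + Z_0) = (-29 + j110)/(71 + j110)
|Γ| = 114/131 = 0.869
VSWR = (1 + |Γ|)/(1 − |Γ|) = 1.87/0.131

VSWR ≈ 14.3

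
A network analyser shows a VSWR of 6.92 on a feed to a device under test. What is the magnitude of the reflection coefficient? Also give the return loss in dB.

|Γ| ≈ 0.747; return loss ≈ 2.53 dB

|Γ| = (S − 1)/(S + 1) = (6.92 − 1)/(6.92 + 1) = 5.92/7.92
RL = −20·log₁₀|Γ| = −20·log₁₀(0.747)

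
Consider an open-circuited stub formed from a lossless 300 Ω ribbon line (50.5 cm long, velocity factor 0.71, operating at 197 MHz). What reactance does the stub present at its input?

X_in ≈ 1430 Ω (inductive)

λ = v/f = 0.71·c / 197 MHz = 1.08 m
βl = 2π·l/λ = 2π × 0.467 = 168°
tan(βl) = -0.21
For an open-circuited stub, Z_in = −jZ_0·cot(βl) = −jZ_0/tan(βl)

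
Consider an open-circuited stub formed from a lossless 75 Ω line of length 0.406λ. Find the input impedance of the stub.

βl = 2π × 0.406 = 146°
tan(βl) = -0.67
For an open-circuited stub, Z_in = −jZ_0·cot(βl) = −jZ_0/tan(βl)

Z_in ≈ +j112 Ω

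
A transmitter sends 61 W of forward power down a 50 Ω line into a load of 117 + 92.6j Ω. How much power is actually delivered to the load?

|Γ| = |(67 + j92.6)/(167 + j92.6)| = 0.599
|Γ|² = 0.358
P_refl = |Γ|²·P_inc = 21.9 W, P_del = (1 − |Γ|²)·P_inc = 39.1 W

P_delivered ≈ 39.1 W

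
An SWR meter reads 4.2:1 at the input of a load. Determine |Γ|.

|Γ| ≈ 0.615

|Γ| = (S − 1)/(S + 1) = (4.2 − 1)/(4.2 + 1) = 3.2/5.2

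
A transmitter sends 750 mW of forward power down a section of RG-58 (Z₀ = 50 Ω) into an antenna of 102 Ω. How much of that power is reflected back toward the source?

Γ = (102 − 50)/(102 + 50) = 0.342
|Γ|² = 0.117
P_refl = |Γ|²·P_inc = 87.8 mW, P_del = (1 − |Γ|²)·P_inc = 662 mW

P_reflected ≈ 87.8 mW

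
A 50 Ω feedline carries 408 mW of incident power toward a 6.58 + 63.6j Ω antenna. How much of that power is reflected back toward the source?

P_reflected ≈ 334 mW

|Γ| = |(-43.42 + j63.6)/(56.58 + j63.6)| = 0.905
|Γ|² = 0.818
P_refl = |Γ|²·P_inc = 334 mW, P_del = (1 − |Γ|²)·P_inc = 74.1 mW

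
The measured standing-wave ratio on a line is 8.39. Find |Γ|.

|Γ| ≈ 0.787

|Γ| = (S − 1)/(S + 1) = (8.39 − 1)/(8.39 + 1) = 7.39/9.39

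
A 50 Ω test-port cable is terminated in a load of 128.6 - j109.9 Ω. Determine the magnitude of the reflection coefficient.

Γ = (Z_L − Z_0)/(Z_L + Z_0) = (78.6 − j109.9)/(178.6 − j109.9)
|Γ| = 135/210

|Γ| ≈ 0.644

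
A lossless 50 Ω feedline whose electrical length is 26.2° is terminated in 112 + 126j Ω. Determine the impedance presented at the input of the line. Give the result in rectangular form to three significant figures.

Z_in ≈ 109 − j125 Ω

tan(βl) = tan(26.2°) = 0.492
Z_in = Z_0·(Z_L + jZ_0·tanβl)/(Z_0 + jZ_L·tanβl)
     = 50·(112 + j151)/(-12 + j55.1)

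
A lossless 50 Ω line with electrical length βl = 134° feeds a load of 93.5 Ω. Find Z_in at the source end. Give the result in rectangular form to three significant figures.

Z_in ≈ 40.8 + j27.2 Ω

tan(βl) = tan(134°) = -1.04
Z_in = Z_0·(Z_L + jZ_0·tanβl)/(Z_0 + jZ_L·tanβl)
     = 50·(93.5 − j51.8)/(50 − j96.8)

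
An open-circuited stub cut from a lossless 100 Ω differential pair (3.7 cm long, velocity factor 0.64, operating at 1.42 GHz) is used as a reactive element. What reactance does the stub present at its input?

X_in ≈ 15 Ω (inductive)

λ = v/f = 0.64·c / 1.42 GHz = 0.135 m
βl = 2π·l/λ = 2π × 0.274 = 98.5°
tan(βl) = -6.68
For an open-circuited stub, Z_in = −jZ_0·cot(βl) = −jZ_0/tan(βl)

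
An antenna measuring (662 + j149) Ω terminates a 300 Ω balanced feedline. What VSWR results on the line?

Γ = (Z_L − Z_0)/(Z_L + Z_0) = (362 + j149)/(962 + j149)
|Γ| = 391/973 = 0.402
VSWR = (1 + |Γ|)/(1 − |Γ|) = 1.4/0.598

VSWR ≈ 2.35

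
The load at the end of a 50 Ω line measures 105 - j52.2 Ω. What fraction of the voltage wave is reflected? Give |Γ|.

|Γ| ≈ 0.464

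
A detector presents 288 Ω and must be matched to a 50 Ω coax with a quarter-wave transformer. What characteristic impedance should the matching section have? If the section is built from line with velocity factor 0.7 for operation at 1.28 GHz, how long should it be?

Z_qwt ≈ 120 Ω; length ≈ 4.1 cm

Z_qwt = √(Z_0·R_L) = √(50 × 288) = √14400
λ = 0.7·c/f = 0.164 m, so l = λ/4 = 0.041 m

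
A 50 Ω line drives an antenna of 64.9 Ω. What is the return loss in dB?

Γ = (64.9 − 50)/(64.9 + 50) = 0.13
RL = −20·log₁₀|Γ| = −20·log₁₀(0.13)

RL ≈ 17.7 dB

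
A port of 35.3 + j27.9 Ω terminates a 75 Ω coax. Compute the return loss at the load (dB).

Γ = (-39.7 + j27.9)/(110.3 + j27.9), |Γ| = 0.426
RL = −20·log₁₀|Γ| = −20·log₁₀(0.426)

RL ≈ 7.4 dB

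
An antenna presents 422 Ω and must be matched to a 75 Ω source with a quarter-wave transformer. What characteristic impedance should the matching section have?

Z_qwt ≈ 178 Ω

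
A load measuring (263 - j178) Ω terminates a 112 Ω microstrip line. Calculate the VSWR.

VSWR ≈ 3.57

Γ = (Z_L − Z_0)/(Z_L + Z_0) = (151 − j178)/(375 − j178)
|Γ| = 233/415 = 0.562
VSWR = (1 + |Γ|)/(1 − |Γ|) = 1.56/0.438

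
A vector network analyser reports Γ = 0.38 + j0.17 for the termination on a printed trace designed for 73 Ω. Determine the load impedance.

Z_L = Z_0·(1 + Γ)/(1 − Γ) = 73·(1.38 + j0.17)/(0.62 − j0.17)

Z_L ≈ 146 + j60.1 Ω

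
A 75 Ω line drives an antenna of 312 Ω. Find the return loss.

Γ = (312 − 75)/(312 + 75) = 0.612
RL = −20·log₁₀|Γ| = −20·log₁₀(0.612)

RL ≈ 4.26 dB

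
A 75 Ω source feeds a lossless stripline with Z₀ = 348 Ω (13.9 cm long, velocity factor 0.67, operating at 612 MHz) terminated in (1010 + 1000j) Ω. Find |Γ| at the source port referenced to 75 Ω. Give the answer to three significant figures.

λ = v/f = 0.67·c / 612 MHz = 0.328 m
βl = 2π·l/λ = 2π × 0.423 = 152°
tan(βl) = -0.524
Z_in = Z_0·(Z_L + jZ_0·tanβl)/(Z_0 + jZ_L·tanβl) = 150 + j417 Ω
Γ_s = (Z_in − Z_s)/(Z_in + Z_s) = (74.9 + j417)/(225 + j417), |Γ_s| = 0.894

|Γ| ≈ 0.894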